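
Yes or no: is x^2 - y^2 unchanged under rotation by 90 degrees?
No

Applying rotation by 90 degrees: x' = x*cos(90 degrees) - y*sin(90 degrees) = -y, y' = x*sin(90 degrees) + y*cos(90 degrees) = x

Substituting into x^2 - y^2:
(-y)^2 - (x)^2
= -x^2 + y^2

This differs from the original expression x^2 - y^2, so it is NOT invariant.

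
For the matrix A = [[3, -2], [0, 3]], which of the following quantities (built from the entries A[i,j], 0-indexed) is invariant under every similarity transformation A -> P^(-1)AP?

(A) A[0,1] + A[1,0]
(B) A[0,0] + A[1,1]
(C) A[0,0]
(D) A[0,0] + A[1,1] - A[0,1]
B

A[0,0] + A[1,1] is the trace of A. By the cyclic property of the trace, tr(P^(-1)AP) = tr(APP^(-1)) = tr(A), so it is the same for every matrix similar to A.

The other combinations are not similarity invariants. For example, take P = [[1, 1], [1, 2]] (det P = 1), so P^(-1) = [[2, -1], [-1, 1]] and
B = P^(-1)AP = [[-1, -8], [2, 7]].
Evaluating each option on A and on B:
(A) A[0,1] + A[1,0]: -2 for A, -6 for B -> changes
(B) A[0,0] + A[1,1]: 6 for A, 6 for B -> unchanged
(C) A[0,0]: 3 for A, -1 for B -> changes
(D) A[0,0] + A[1,1] - A[0,1]: 8 for A, 14 for B -> changes

Only (B) A[0,0] + A[1,1] = 6 survives (and it does so for every P, not just this one), so it is the invariant.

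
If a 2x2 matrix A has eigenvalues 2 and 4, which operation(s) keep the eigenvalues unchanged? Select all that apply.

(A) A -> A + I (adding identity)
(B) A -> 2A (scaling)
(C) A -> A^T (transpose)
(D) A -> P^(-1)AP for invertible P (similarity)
C and D

Eigenvalues are preserved by:
1. Similarity transformations: A -> P^(-1)AP (same characteristic polynomial)
2. Transpose: A^T has the same eigenvalues as A

Eigenvalues are NOT preserved by:
- Adding identity: eigenvalues become 2+1, 4+1
- Scaling: eigenvalues become 4, 8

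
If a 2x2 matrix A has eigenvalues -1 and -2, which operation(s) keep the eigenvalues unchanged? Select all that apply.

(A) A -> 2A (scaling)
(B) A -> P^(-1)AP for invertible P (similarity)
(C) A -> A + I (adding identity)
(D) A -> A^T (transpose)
B and D

Eigenvalues are preserved by:
1. Similarity transformations: A -> P^(-1)AP (same characteristic polynomial)
2. Transpose: A^T has the same eigenvalues as A

Eigenvalues are NOT preserved by:
- Adding identity: eigenvalues become -1+1, -2+1
- Scaling: eigenvalues become -2, -4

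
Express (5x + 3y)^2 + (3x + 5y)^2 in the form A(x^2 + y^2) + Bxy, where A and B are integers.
34(x^2 + y^2) + 60xy

Expanding: (5x + 3y)^2 = 25x^2 + 30xy + 9y^2
(3x + 5y)^2 = 9x^2 + 30xy + 25y^2
Sum = (25+9)(x^2+y^2) + 60xy = 34(x^2 + y^2) + 60xy
This is symmetric in x and y.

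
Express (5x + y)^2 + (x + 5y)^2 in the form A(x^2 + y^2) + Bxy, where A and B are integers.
26(x^2 + y^2) + 20xy

Expanding: (5x + y)^2 = 25x^2 + 10xy + y^2
(x + 5y)^2 = x^2 + 10xy + 25y^2
Sum = (25+1)(x^2+y^2) + 20xy = 26(x^2 + y^2) + 20xy
This is symmetric in x and y.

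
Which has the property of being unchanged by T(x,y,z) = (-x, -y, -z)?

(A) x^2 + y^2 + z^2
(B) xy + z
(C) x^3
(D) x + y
A

Apply T(x,y,z) = (-x, -y, -z) to each option, i.e. replace (x, y, z) by the transformed coordinates.
Substitute the transformed coordinates into each option and compare with the original:
(A) x^2 + y^2 + z^2  ->  (-x)^2 + (-y)^2 + (-z)^2 = x^2 + y^2 + z^2   [equals x^2 + y^2 + z^2: invariant]
(B) xy + z  ->  (-x)(-y) + (-z) = xy - z   [differs from xy + z: not invariant]
(C) x^3  ->  (-x)^3 = -x^3   [differs from x^3: not invariant]
(D) x + y  ->  (-x) + (-y) = -x - y   [differs from x + y: not invariant]

Only option (A), x^2 + y^2 + z^2, is unchanged by the transformation.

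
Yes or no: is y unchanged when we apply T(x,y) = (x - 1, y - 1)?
No

Substitute T(x,y) = (x - 1, y - 1) into the expression and compare with the original.

Original: y
After applying T: (y - 1) = y - 1

This differs from the original y (difference: -1), so the expression is NOT invariant.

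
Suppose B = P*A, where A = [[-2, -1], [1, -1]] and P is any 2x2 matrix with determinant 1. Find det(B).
3

By the multiplicative property of determinants, det(B) = det(P*A) = det(P) * det(A) = det(A),
so the determinant is invariant under multiplication by any determinant-1 matrix; we just need det(A).

det(A) = (-2)(-1) - (-1)(1) = 2 - (-1) = 3

Therefore det(B) = 1 * 3 = 3.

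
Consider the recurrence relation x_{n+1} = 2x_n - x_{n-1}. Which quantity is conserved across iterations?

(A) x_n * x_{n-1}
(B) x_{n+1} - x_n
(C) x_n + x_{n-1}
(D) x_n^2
B

For the recurrence x_{n+1} = 2x_n - x_{n-1}:

If x_{n+1} = 2x_n - x_{n-1}, then:
x_{n+1} - x_n = x_n - x_{n-1}
The first difference is constant throughout the sequence.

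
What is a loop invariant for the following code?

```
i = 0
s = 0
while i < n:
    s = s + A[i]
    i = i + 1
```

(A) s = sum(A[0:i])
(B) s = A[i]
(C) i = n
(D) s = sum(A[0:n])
A

A loop invariant must hold before the first iteration and be re-established by every execution of the body.

(A) s = sum(A[0:i]): Initially i = 0 and s = 0 = sum of the empty slice A[0:0]. If s = sum(A[0:i]) holds at the top of an iteration, the body sets s to sum(A[0:i]) + A[i] = sum(A[0:i+1]) and then i to i+1, so s = sum(A[0:i]) holds again. At exit i = n, giving s = sum(A[0:n]).

The other options fail:
(B) s = A[i]: after the first iteration s = A[0] but i = 1, so s = A[i] compares s with the wrong element (and fails in general).
(C) i = n: false initially (i = 0); it is the exit condition, not an invariant.
(D) s = sum(A[0:n]): false before the loop (s = 0, not the full sum) -- it only becomes true at exit.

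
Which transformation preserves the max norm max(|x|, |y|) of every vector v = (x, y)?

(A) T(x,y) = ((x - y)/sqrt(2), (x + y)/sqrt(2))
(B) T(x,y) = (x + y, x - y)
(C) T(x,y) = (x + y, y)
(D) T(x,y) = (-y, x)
D

A transformation preserves a norm if ||T(v)|| = ||v|| for every v; a single vector where the norm changes rules an option out.

(A) T(x,y) = ((x - y)/sqrt(2), (x + y)/sqrt(2)): v = (1, 0) has norm max(|1|, |0|) = 1, but T(v) = (sqrt(2)/2, sqrt(2)/2) has norm sqrt(2)/2 -- not preserved.
(B) T(x,y) = (x + y, x - y): v = (1, 1) has norm max(|1|, |1|) = 1, but T(v) = (2, 0) has norm 2 -- not preserved.
(C) T(x,y) = (x + y, y): v = (1, 1) has norm max(|1|, |1|) = 1, but T(v) = (2, 1) has norm 2 -- not preserved.
(D) T(x,y) = (-y, x): preserves the norm -- it only permutes the coordinates and/or flips signs, which leaves max(|x|, |y|) unchanged.

Therefore the answer is (D).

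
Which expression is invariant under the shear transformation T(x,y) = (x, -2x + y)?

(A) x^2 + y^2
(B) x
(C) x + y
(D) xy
B

Under the shear T(x,y) = (x, -2x + y):
Substitute the transformed coordinates into each option and compare with the original:
(A) x^2 + y^2  ->  (x)^2 + (-2x + y)^2 = 5x^2 - 4xy + y^2   [differs from x^2 + y^2: not invariant]
(B) x  ->  (x) = x   [equals x: invariant]
(C) x + y  ->  (x) + (-2x + y) = -x + y   [differs from x + y: not invariant]
(D) xy  ->  (x)(-2x + y) = -2x^2 + xy   [differs from xy: not invariant]

Only option (B), x, is unchanged by the transformation.
A vertical shear moves points parallel to the y-axis, so the x-coordinate (and any function of x alone) is unchanged.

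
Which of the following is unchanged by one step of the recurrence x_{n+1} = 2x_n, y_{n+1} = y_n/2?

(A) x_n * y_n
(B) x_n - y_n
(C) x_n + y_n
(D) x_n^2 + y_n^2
A

For the recurrence x_{n+1} = 2x_n, y_{n+1} = y_n/2:

x_{n+1} * y_{n+1} = (2x_n) * (y_n/2) = x_n * y_n
The product is conserved.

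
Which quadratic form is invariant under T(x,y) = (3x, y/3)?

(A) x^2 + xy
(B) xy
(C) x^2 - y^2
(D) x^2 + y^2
B

T multiplies x by 3 and divides y by 3.
Substitute the transformed coordinates into each option and compare with the original:
(A) x^2 + xy  ->  (3x)^2 + (3x)(y/3) = 9x^2 + xy   [differs from x^2 + xy: not invariant]
(B) xy  ->  (3x)(y/3) = xy   [equals xy: invariant]
(C) x^2 - y^2  ->  (3x)^2 - (y/3)^2 = 9x^2 - y^2/9   [differs from x^2 - y^2: not invariant]
(D) x^2 + y^2  ->  (3x)^2 + (y/3)^2 = 9x^2 + y^2/9   [differs from x^2 + y^2: not invariant]

Only option (B), xy, is unchanged by the transformation.
The factors 3 and 1/3 cancel only in the pure product xy.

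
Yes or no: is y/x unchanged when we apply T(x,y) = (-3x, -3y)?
Yes

Substitute T(x,y) = (-3x, -3y) into the expression and compare with the original.

Original: y/x
After applying T: (-3y)/(-3x) = y/x

This is identical to the original y/x, so the expression is invariant.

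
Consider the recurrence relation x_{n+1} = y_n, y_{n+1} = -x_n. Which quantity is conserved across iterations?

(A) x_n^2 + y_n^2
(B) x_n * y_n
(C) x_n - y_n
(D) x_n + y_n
A

For the recurrence x_{n+1} = y_n, y_{n+1} = -x_n:

x_{n+1}^2 + y_{n+1}^2 = y_n^2 + (-x_n)^2 = x_n^2 + y_n^2
The sum of squares is conserved (like energy in a harmonic oscillator).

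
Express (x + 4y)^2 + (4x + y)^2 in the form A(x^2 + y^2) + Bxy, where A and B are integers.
17(x^2 + y^2) + 16xy

Expanding: (x + 4y)^2 = x^2 + 8xy + 16y^2
(4x + y)^2 = 16x^2 + 8xy + y^2
Sum = (1+16)(x^2+y^2) + 16xy = 17(x^2 + y^2) + 16xy
This is symmetric in x and y.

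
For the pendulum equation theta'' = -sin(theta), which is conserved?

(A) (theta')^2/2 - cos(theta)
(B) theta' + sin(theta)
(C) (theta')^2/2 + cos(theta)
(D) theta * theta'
A

A first integral I satisfies dI/dt = 0 along every solution. Differentiate each option and use the equation of motion:
(A) d/dt[(theta')^2/2 - cos(theta)] = theta' theta'' + sin(theta) theta' = theta'(-sin(theta)) + theta' sin(theta) = 0
(B) d/dt[theta' + sin(theta)] = theta'' + cos(theta) theta' = -sin(theta) + theta' cos(theta), not identically 0
(C) d/dt[(theta')^2/2 + cos(theta)] = theta' theta'' - sin(theta) theta' = -2 theta' sin(theta), not identically 0
(D) d/dt[theta * theta'] = (theta')^2 + theta theta'' = (theta')^2 - theta sin(theta), not identically 0

Only (A) has zero time-derivative. This is the total energy: kinetic (theta')^2/2 plus potential -cos(theta).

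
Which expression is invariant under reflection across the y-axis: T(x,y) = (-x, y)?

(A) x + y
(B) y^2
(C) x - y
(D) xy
B

The map is reflection across the y-axis: T(x,y) = (-x, y).
Substitute the transformed coordinates into each option and compare with the original:
(A) x + y  ->  (-x) + (y) = -x + y   [differs from x + y: not invariant]
(B) y^2  ->  (y)^2 = y^2   [equals y^2: invariant]
(C) x - y  ->  (-x) - (y) = -x - y   [differs from x - y: not invariant]
(D) xy  ->  (-x)(y) = -xy   [differs from xy: not invariant]

Only option (B), y^2, is unchanged by the transformation.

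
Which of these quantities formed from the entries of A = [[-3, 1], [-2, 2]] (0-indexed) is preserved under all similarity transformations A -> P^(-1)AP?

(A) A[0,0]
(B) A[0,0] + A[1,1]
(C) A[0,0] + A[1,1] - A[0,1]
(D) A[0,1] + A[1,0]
B

A[0,0] + A[1,1] is the trace of A. By the cyclic property of the trace, tr(P^(-1)AP) = tr(APP^(-1)) = tr(A), so it is the same for every matrix similar to A.

The other combinations are not similarity invariants. For example, take P = [[1, 2], [0, 1]] (det P = 1), so P^(-1) = [[1, -2], [0, 1]] and
B = P^(-1)AP = [[1, -1], [-2, -2]].
Evaluating each option on A and on B:
(A) A[0,0]: -3 for A, 1 for B -> changes
(B) A[0,0] + A[1,1]: -1 for A, -1 for B -> unchanged
(C) A[0,0] + A[1,1] - A[0,1]: -2 for A, 0 for B -> changes
(D) A[0,1] + A[1,0]: -1 for A, -3 for B -> changes

Only (B) A[0,0] + A[1,1] = -1 survives (and it does so for every P, not just this one), so it is the invariant.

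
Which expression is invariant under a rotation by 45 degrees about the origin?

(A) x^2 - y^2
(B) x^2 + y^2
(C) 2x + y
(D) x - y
B

A rotation by 45 degrees sends (x, y) to (sqrt(2)x/2 - sqrt(2)y/2, sqrt(2)x/2 + sqrt(2)y/2).
Substitute the transformed coordinates into each option and compare with the original:
(A) x^2 - y^2  ->  (sqrt(2)x/2 - sqrt(2)y/2)^2 - (sqrt(2)x/2 + sqrt(2)y/2)^2 = -2xy   [differs from x^2 - y^2: not invariant]
(B) x^2 + y^2  ->  (sqrt(2)x/2 - sqrt(2)y/2)^2 + (sqrt(2)x/2 + sqrt(2)y/2)^2 = x^2 + y^2   [equals x^2 + y^2: invariant]
(C) 2x + y  ->  2(sqrt(2)x/2 - sqrt(2)y/2) + (sqrt(2)x/2 + sqrt(2)y/2) = 3sqrt(2)x/2 - sqrt(2)y/2   [differs from 2x + y: not invariant]
(D) x - y  ->  (sqrt(2)x/2 - sqrt(2)y/2) - (sqrt(2)x/2 + sqrt(2)y/2) = -sqrt(2)y   [differs from x - y: not invariant]

Only option (B), x^2 + y^2, is unchanged by the transformation.
Geometrically, x^2 + y^2 is the squared distance from the origin, which every rotation about the origin preserves.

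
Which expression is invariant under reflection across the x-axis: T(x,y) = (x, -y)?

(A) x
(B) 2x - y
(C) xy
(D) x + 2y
A

The map is reflection across the x-axis: T(x,y) = (x, -y).
Substitute the transformed coordinates into each option and compare with the original:
(A) x  ->  (x) = x   [equals x: invariant]
(B) 2x - y  ->  2(x) - (-y) = 2x + y   [differs from 2x - y: not invariant]
(C) xy  ->  (x)(-y) = -xy   [differs from xy: not invariant]
(D) x + 2y  ->  (x) + 2(-y) = x - 2y   [differs from x + 2y: not invariant]

Only option (A), x, is unchanged by the transformation.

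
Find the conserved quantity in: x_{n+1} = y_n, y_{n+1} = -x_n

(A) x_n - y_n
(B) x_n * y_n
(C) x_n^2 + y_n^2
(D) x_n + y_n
C

For the recurrence x_{n+1} = y_n, y_{n+1} = -x_n:

x_{n+1}^2 + y_{n+1}^2 = y_n^2 + (-x_n)^2 = x_n^2 + y_n^2
The sum of squares is conserved (like energy in a harmonic oscillator).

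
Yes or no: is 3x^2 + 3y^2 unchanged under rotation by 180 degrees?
Yes

Applying rotation by 180 degrees: x' = x*cos(180 degrees) - y*sin(180 degrees) = -x, y' = x*sin(180 degrees) + y*cos(180 degrees) = -y

Substituting into 3x^2 + 3y^2:
3(-x)^2 + 3(-y)^2
= 3x^2 + 3y^2

This equals the original expression 3x^2 + 3y^2, so it IS invariant.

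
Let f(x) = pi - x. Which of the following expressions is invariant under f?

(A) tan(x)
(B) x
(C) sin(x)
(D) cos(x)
C

For f(x) = pi - x:
sin(pi - x) = sin(x), so sine is invariant under this transformation.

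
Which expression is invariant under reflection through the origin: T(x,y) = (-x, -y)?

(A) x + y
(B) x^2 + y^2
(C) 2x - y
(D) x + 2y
B

The map is reflection through the origin: T(x,y) = (-x, -y).
Substitute the transformed coordinates into each option and compare with the original:
(A) x + y  ->  (-x) + (-y) = -x - y   [differs from x + y: not invariant]
(B) x^2 + y^2  ->  (-x)^2 + (-y)^2 = x^2 + y^2   [equals x^2 + y^2: invariant]
(C) 2x - y  ->  2(-x) - (-y) = -2x + y   [differs from 2x - y: not invariant]
(D) x + 2y  ->  (-x) + 2(-y) = -x - 2y   [differs from x + 2y: not invariant]

Only option (B), x^2 + y^2, is unchanged by the transformation.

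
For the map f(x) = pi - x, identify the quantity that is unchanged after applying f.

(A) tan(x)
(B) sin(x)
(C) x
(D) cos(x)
B

For f(x) = pi - x:
sin(pi - x) = sin(x), so sine is invariant under this transformation.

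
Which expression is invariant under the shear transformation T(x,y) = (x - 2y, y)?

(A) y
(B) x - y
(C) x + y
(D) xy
A

Under the shear T(x,y) = (x - 2y, y):
Substitute the transformed coordinates into each option and compare with the original:
(A) y  ->  (y) = y   [equals y: invariant]
(B) x - y  ->  (x - 2y) - (y) = x - 3y   [differs from x - y: not invariant]
(C) x + y  ->  (x - 2y) + (y) = x - y   [differs from x + y: not invariant]
(D) xy  ->  (x - 2y)(y) = xy - 2y^2   [differs from xy: not invariant]

Only option (A), y, is unchanged by the transformation.
A horizontal shear moves points parallel to the x-axis, so the y-coordinate (and any function of y alone) is unchanged.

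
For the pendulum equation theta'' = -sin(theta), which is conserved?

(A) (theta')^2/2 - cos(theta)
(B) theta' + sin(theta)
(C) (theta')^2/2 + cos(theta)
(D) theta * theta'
A

A first integral I satisfies dI/dt = 0 along every solution. Differentiate each option and use the equation of motion:
(A) d/dt[(theta')^2/2 - cos(theta)] = theta' theta'' + sin(theta) theta' = theta'(-sin(theta)) + theta' sin(theta) = 0
(B) d/dt[theta' + sin(theta)] = theta'' + cos(theta) theta' = -sin(theta) + theta' cos(theta), not identically 0
(C) d/dt[(theta')^2/2 + cos(theta)] = theta' theta'' - sin(theta) theta' = -2 theta' sin(theta), not identically 0
(D) d/dt[theta * theta'] = (theta')^2 + theta theta'' = (theta')^2 - theta sin(theta), not identically 0

Only (A) has zero time-derivative. This is the total energy: kinetic (theta')^2/2 plus potential -cos(theta).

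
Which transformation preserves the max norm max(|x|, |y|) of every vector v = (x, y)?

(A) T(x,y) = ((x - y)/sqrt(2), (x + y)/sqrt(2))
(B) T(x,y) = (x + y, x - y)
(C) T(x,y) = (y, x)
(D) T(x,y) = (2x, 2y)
C

A transformation preserves a norm if ||T(v)|| = ||v|| for every v; a single vector where the norm changes rules an option out.

(A) T(x,y) = ((x - y)/sqrt(2), (x + y)/sqrt(2)): v = (1, 0) has norm max(|1|, |0|) = 1, but T(v) = (sqrt(2)/2, sqrt(2)/2) has norm sqrt(2)/2 -- not preserved.
(B) T(x,y) = (x + y, x - y): v = (1, 1) has norm max(|1|, |1|) = 1, but T(v) = (2, 0) has norm 2 -- not preserved.
(C) T(x,y) = (y, x): preserves the norm -- it only permutes the coordinates and/or flips signs, which leaves max(|x|, |y|) unchanged.
(D) T(x,y) = (2x, 2y): v = (1, 0) has norm max(|1|, |0|) = 1, but T(v) = (2, 0) has norm 2 -- not preserved.

Therefore the answer is (C).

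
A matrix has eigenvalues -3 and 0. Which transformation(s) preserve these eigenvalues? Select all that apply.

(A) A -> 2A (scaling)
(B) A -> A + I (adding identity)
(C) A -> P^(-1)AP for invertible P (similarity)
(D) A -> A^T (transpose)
C and D

Eigenvalues are preserved by:
1. Similarity transformations: A -> P^(-1)AP (same characteristic polynomial)
2. Transpose: A^T has the same eigenvalues as A

Eigenvalues are NOT preserved by:
- Adding identity: eigenvalues become -3+1, 0+1
- Scaling: eigenvalues become -6, 0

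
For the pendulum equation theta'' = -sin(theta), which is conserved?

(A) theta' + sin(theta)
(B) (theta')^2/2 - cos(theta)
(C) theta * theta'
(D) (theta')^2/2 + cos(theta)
B

A first integral I satisfies dI/dt = 0 along every solution. Differentiate each option and use the equation of motion:
(A) d/dt[theta' + sin(theta)] = theta'' + cos(theta) theta' = -sin(theta) + theta' cos(theta), not identically 0
(B) d/dt[(theta')^2/2 - cos(theta)] = theta' theta'' + sin(theta) theta' = theta'(-sin(theta)) + theta' sin(theta) = 0
(C) d/dt[theta * theta'] = (theta')^2 + theta theta'' = (theta')^2 - theta sin(theta), not identically 0
(D) d/dt[(theta')^2/2 + cos(theta)] = theta' theta'' - sin(theta) theta' = -2 theta' sin(theta), not identically 0

Only (B) has zero time-derivative. This is the total energy: kinetic (theta')^2/2 plus potential -cos(theta).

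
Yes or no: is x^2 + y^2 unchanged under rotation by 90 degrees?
Yes

Applying rotation by 90 degrees: x' = x*cos(90 degrees) - y*sin(90 degrees) = -y, y' = x*sin(90 degrees) + y*cos(90 degrees) = x

Substituting into x^2 + y^2:
(-y)^2 + (x)^2
= x^2 + y^2

This equals the original expression x^2 + y^2, so it IS invariant.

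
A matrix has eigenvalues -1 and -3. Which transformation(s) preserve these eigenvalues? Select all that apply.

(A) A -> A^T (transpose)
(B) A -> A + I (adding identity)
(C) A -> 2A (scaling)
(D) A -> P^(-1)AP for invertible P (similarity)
A and D

Eigenvalues are preserved by:
1. Similarity transformations: A -> P^(-1)AP (same characteristic polynomial)
2. Transpose: A^T has the same eigenvalues as A

Eigenvalues are NOT preserved by:
- Adding identity: eigenvalues become -1+1, -3+1
- Scaling: eigenvalues become -2, -6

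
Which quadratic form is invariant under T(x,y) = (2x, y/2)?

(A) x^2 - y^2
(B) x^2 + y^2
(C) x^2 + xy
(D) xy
D

T multiplies x by 2 and divides y by 2.
Substitute the transformed coordinates into each option and compare with the original:
(A) x^2 - y^2  ->  (2x)^2 - (y/2)^2 = 4x^2 - y^2/4   [differs from x^2 - y^2: not invariant]
(B) x^2 + y^2  ->  (2x)^2 + (y/2)^2 = 4x^2 + y^2/4   [differs from x^2 + y^2: not invariant]
(C) x^2 + xy  ->  (2x)^2 + (2x)(y/2) = 4x^2 + xy   [differs from x^2 + xy: not invariant]
(D) xy  ->  (2x)(y/2) = xy   [equals xy: invariant]

Only option (D), xy, is unchanged by the transformation.
The factors 2 and 1/2 cancel only in the pure product xy.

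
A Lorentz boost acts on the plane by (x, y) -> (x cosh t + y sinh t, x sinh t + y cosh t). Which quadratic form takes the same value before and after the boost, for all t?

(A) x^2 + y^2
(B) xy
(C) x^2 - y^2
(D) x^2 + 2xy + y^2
C

Write x' = x cosh t + y sinh t, y' = x sinh t + y cosh t and substitute into each option:
(A) x^2 + y^2: (x cosh t + y sinh t)^2 + (x sinh t + y cosh t)^2 = (x^2 + y^2)(cosh^2 t + sinh^2 t) + 4xy sinh t cosh t = (x^2 + y^2) cosh 2t + 2xy sinh 2t   [not invariant for t != 0]
(B) xy: (x cosh t + y sinh t)(x sinh t + y cosh t) = xy(cosh^2 t + sinh^2 t) + (x^2 + y^2) sinh t cosh t = xy cosh 2t + (x^2 + y^2)(sinh 2t)/2   [not invariant for t != 0]
(C) x^2 - y^2: (x cosh t + y sinh t)^2 - (x sinh t + y cosh t)^2 = x^2(cosh^2 t - sinh^2 t) + 2xy(cosh t sinh t - sinh t cosh t) + y^2(sinh^2 t - cosh^2 t) = x^2 - y^2   [invariant, using cosh^2 t - sinh^2 t = 1]
(D) x^2 + 2xy + y^2: (x' + y')^2 with x' + y' = (x + y)(cosh t + sinh t) = (x + y)e^t, so it becomes (x + y)^2 e^(2t)   [not invariant for t != 0]

Only (C) x^2 - y^2 is unchanged; it is the Minkowski form preserved by Lorentz boosts, just as x^2 + y^2 is preserved by ordinary rotations.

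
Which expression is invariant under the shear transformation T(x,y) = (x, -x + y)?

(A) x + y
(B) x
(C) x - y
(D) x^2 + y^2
B

Under the shear T(x,y) = (x, -x + y):
Substitute the transformed coordinates into each option and compare with the original:
(A) x + y  ->  (x) + (-x + y) = y   [differs from x + y: not invariant]
(B) x  ->  (x) = x   [equals x: invariant]
(C) x - y  ->  (x) - (-x + y) = 2x - y   [differs from x - y: not invariant]
(D) x^2 + y^2  ->  (x)^2 + (-x + y)^2 = 2x^2 - 2xy + y^2   [differs from x^2 + y^2: not invariant]

Only option (B), x, is unchanged by the transformation.
A vertical shear moves points parallel to the y-axis, so the x-coordinate (and any function of x alone) is unchanged.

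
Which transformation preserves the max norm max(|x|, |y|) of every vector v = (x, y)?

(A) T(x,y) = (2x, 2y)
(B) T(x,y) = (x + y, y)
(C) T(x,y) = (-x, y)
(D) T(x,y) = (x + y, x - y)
C

A transformation preserves a norm if ||T(v)|| = ||v|| for every v; a single vector where the norm changes rules an option out.

(A) T(x,y) = (2x, 2y): v = (1, 0) has norm max(|1|, |0|) = 1, but T(v) = (2, 0) has norm 2 -- not preserved.
(B) T(x,y) = (x + y, y): v = (1, 1) has norm max(|1|, |1|) = 1, but T(v) = (2, 1) has norm 2 -- not preserved.
(C) T(x,y) = (-x, y): preserves the norm -- it only permutes the coordinates and/or flips signs, which leaves max(|x|, |y|) unchanged.
(D) T(x,y) = (x + y, x - y): v = (1, 1) has norm max(|1|, |1|) = 1, but T(v) = (2, 0) has norm 2 -- not preserved.

Therefore the answer is (C).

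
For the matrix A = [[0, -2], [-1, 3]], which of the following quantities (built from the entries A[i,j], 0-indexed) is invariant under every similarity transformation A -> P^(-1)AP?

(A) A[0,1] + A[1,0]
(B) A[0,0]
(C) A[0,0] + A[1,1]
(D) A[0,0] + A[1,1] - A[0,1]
C

A[0,0] + A[1,1] is the trace of A. By the cyclic property of the trace, tr(P^(-1)AP) = tr(APP^(-1)) = tr(A), so it is the same for every matrix similar to A.

The other combinations are not similarity invariants. For example, take P = [[1, 1], [0, 1]] (det P = 1), so P^(-1) = [[1, -1], [0, 1]] and
B = P^(-1)AP = [[1, -4], [-1, 2]].
Evaluating each option on A and on B:
(A) A[0,1] + A[1,0]: -3 for A, -5 for B -> changes
(B) A[0,0]: 0 for A, 1 for B -> changes
(C) A[0,0] + A[1,1]: 3 for A, 3 for B -> unchanged
(D) A[0,0] + A[1,1] - A[0,1]: 5 for A, 7 for B -> changes

Only (C) A[0,0] + A[1,1] = 3 survives (and it does so for every P, not just this one), so it is the invariant.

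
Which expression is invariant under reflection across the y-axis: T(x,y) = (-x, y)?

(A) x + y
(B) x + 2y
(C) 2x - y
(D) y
D

The map is reflection across the y-axis: T(x,y) = (-x, y).
Substitute the transformed coordinates into each option and compare with the original:
(A) x + y  ->  (-x) + (y) = -x + y   [differs from x + y: not invariant]
(B) x + 2y  ->  (-x) + 2(y) = -x + 2y   [differs from x + 2y: not invariant]
(C) 2x - y  ->  2(-x) - (y) = -2x - y   [differs from 2x - y: not invariant]
(D) y  ->  (y) = y   [equals y: invariant]

Only option (D), y, is unchanged by the transformation.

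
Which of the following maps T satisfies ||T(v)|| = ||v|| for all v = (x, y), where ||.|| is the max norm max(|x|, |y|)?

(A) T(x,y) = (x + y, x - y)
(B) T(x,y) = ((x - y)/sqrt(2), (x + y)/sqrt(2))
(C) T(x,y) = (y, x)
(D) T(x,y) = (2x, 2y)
C

A transformation preserves a norm if ||T(v)|| = ||v|| for every v; a single vector where the norm changes rules an option out.

(A) T(x,y) = (x + y, x - y): v = (1, 1) has norm max(|1|, |1|) = 1, but T(v) = (2, 0) has norm 2 -- not preserved.
(B) T(x,y) = ((x - y)/sqrt(2), (x + y)/sqrt(2)): v = (1, 0) has norm max(|1|, |0|) = 1, but T(v) = (sqrt(2)/2, sqrt(2)/2) has norm sqrt(2)/2 -- not preserved.
(C) T(x,y) = (y, x): preserves the norm -- it only permutes the coordinates and/or flips signs, which leaves max(|x|, |y|) unchanged.
(D) T(x,y) = (2x, 2y): v = (1, 0) has norm max(|1|, |0|) = 1, but T(v) = (2, 0) has norm 2 -- not preserved.

Therefore the answer is (C).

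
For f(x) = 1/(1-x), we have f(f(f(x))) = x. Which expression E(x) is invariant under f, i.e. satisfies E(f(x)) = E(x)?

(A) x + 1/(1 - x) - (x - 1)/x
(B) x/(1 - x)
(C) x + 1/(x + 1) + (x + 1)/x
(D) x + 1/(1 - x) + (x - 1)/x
D

Replace x by f(x) = 1/(1 - x) in each option and simplify. As a quick numerical cross-check, also compare E(5) with E(f(5)) = E(-1/4).

(A) x + 1/(1 - x) - (x - 1)/x  ->  (1/(1 - x)) + 1/(1 - (1/(1 - x))) - ((1/(1 - x)) - 1)/(1/(1 - x)) = (x^2(1 - x) - x + (x - 1)^2)/(x(x - 1)); check: E(5) = 79/20 but E(-1/4) = -89/20.   [not invariant]
(B) x/(1 - x)  ->  (1/(1 - x))/(1 - (1/(1 - x))) = -1/x; check: E(5) = -5/4 but E(-1/4) = -1/5.   [not invariant]
(C) x + 1/(x + 1) + (x + 1)/x  ->  (1/(1 - x)) + 1/((1/(1 - x)) + 1) + ((1/(1 - x)) + 1)/(1/(1 - x)) = (-x^3 + 6x^2 - 11x + 7)/(x^2 - 3x + 2); check: E(5) = 191/30 but E(-1/4) = -23/12.   [not invariant]
(D) x + 1/(1 - x) + (x - 1)/x  ->  (1/(1 - x)) + 1/(1 - (1/(1 - x))) + ((1/(1 - x)) - 1)/(1/(1 - x)), which simplifies back to x + 1/(1 - x) + (x - 1)/x; check: E(5) = 111/20, E(-1/4) = 111/20.   [invariant]

Only (D) is unchanged. Indeed f(f(x)) = 1/(1 - 1/(1-x)) = (1-x)/(-x) = (x-1)/x, so E(x) = x + f(x) + f(f(x)) is the sum over the whole 3-cycle; applying f just permutes the three terms cyclically (x -> f(x) -> f(f(x)) -> x), leaving the sum unchanged.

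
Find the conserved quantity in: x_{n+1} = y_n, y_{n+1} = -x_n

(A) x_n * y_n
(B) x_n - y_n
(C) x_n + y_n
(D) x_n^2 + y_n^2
D

For the recurrence x_{n+1} = y_n, y_{n+1} = -x_n:

x_{n+1}^2 + y_{n+1}^2 = y_n^2 + (-x_n)^2 = x_n^2 + y_n^2
The sum of squares is conserved (like energy in a harmonic oscillator).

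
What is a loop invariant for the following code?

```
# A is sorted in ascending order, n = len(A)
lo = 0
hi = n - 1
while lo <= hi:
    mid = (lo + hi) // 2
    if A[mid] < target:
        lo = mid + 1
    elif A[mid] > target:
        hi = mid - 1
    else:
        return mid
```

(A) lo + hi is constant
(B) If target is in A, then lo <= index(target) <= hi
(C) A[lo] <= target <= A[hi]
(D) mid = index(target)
B

A loop invariant must hold before the first iteration and be re-established by every execution of the body.

(B) If target is in A, then lo <= index(target) <= hi: Before the loop [lo, hi] = [0, n-1] covers every index. When A[mid] < target, sortedness puts target strictly to the right of mid, so setting lo = mid + 1 keeps index(target) in [lo, hi]; symmetrically for hi = mid - 1. Hence 'if target is in A then lo <= index(target) <= hi' holds after every iteration, and when lo > hi it proves target is absent.

The other options fail:
(A) lo + hi is constant: each iteration moves exactly one of lo, hi, so lo + hi changes (e.g. 0 + (n-1) becomes (mid+1) + (n-1)).
(C) A[lo] <= target <= A[hi]: fails when target is not in A (e.g. target < A[0] already violates it before the loop), so it is not maintained in general.
(D) mid = index(target): mid is just the current probe; it equals index(target) only on the iteration that returns.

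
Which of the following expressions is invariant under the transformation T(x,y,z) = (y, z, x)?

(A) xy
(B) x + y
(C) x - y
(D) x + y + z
D

Apply T(x,y,z) = (y, z, x) to each option, i.e. replace (x, y, z) by the transformed coordinates.
Substitute the transformed coordinates into each option and compare with the original:
(A) xy  ->  (y)(z) = yz   [differs from xy: not invariant]
(B) x + y  ->  (y) + (z) = y + z   [differs from x + y: not invariant]
(C) x - y  ->  (y) - (z) = y - z   [differs from x - y: not invariant]
(D) x + y + z  ->  (y) + (z) + (x) = x + y + z   [equals x + y + z: invariant]

Only option (D), x + y + z, is unchanged by the transformation.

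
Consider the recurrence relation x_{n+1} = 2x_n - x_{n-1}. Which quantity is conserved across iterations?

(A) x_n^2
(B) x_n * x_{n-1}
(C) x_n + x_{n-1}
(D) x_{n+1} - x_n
D

For the recurrence x_{n+1} = 2x_n - x_{n-1}:

If x_{n+1} = 2x_n - x_{n-1}, then:
x_{n+1} - x_n = x_n - x_{n-1}
The first difference is constant throughout the sequence.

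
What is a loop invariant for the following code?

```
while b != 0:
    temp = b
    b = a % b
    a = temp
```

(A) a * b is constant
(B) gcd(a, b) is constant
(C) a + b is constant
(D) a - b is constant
B

A loop invariant must hold before the first iteration and be re-established by every execution of the body.

(B) gcd(a, b) is constant: One iteration replaces (a, b) by (b, a mod b). Since a mod b = a - q*b for an integer q, any common divisor of a and b divides b and a mod b, and conversely; hence gcd(b, a mod b) = gcd(a, b). For instance (14, 4) -> (4, 2) keeps gcd = 2. At exit b = 0 and a = gcd of the original inputs.

The other options fail:
(A) a * b is constant: e.g. (a, b) = (14, 4) -> (4, 2): the product goes from 56 to 8.
(C) a + b is constant: e.g. (a, b) = (14, 4) -> (4, 2): the sum goes from 18 to 6.
(D) a - b is constant: e.g. (a, b) = (14, 4) -> (4, 2): the difference goes from 10 to 2.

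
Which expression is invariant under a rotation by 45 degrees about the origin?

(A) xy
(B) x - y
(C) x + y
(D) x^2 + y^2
D

A rotation by 45 degrees sends (x, y) to (sqrt(2)x/2 - sqrt(2)y/2, sqrt(2)x/2 + sqrt(2)y/2).
Substitute the transformed coordinates into each option and compare with the original:
(A) xy  ->  (sqrt(2)x/2 - sqrt(2)y/2)(sqrt(2)x/2 + sqrt(2)y/2) = x^2/2 - y^2/2   [differs from xy: not invariant]
(B) x - y  ->  (sqrt(2)x/2 - sqrt(2)y/2) - (sqrt(2)x/2 + sqrt(2)y/2) = -sqrt(2)y   [differs from x - y: not invariant]
(C) x + y  ->  (sqrt(2)x/2 - sqrt(2)y/2) + (sqrt(2)x/2 + sqrt(2)y/2) = sqrt(2)x   [differs from x + y: not invariant]
(D) x^2 + y^2  ->  (sqrt(2)x/2 - sqrt(2)y/2)^2 + (sqrt(2)x/2 + sqrt(2)y/2)^2 = x^2 + y^2   [equals x^2 + y^2: invariant]

Only option (D), x^2 + y^2, is unchanged by the transformation.
Geometrically, x^2 + y^2 is the squared distance from the origin, which every rotation about the origin preserves.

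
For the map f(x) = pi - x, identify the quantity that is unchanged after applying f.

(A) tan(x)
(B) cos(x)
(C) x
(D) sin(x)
D

For f(x) = pi - x:
sin(pi - x) = sin(x), so sine is invariant under this transformation.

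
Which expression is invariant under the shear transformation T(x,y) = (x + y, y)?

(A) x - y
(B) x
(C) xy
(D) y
D

Under the shear T(x,y) = (x + y, y):
Substitute the transformed coordinates into each option and compare with the original:
(A) x - y  ->  (x + y) - (y) = x   [differs from x - y: not invariant]
(B) x  ->  (x + y) = x + y   [differs from x: not invariant]
(C) xy  ->  (x + y)(y) = xy + y^2   [differs from xy: not invariant]
(D) y  ->  (y) = y   [equals y: invariant]

Only option (D), y, is unchanged by the transformation.
A horizontal shear moves points parallel to the x-axis, so the y-coordinate (and any function of y alone) is unchanged.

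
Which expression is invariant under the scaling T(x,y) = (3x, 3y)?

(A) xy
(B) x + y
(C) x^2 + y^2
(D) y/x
D

Under the uniform scaling T(x,y) = (3x, 3y):
Substitute the transformed coordinates into each option and compare with the original:
(A) xy  ->  (3x)(3y) = 9xy   [differs from xy: not invariant]
(B) x + y  ->  (3x) + (3y) = 3x + 3y   [differs from x + y: not invariant]
(C) x^2 + y^2  ->  (3x)^2 + (3y)^2 = 9x^2 + 9y^2   [differs from x^2 + y^2: not invariant]
(D) y/x  ->  (3y)/(3x) = y/x   [equals y/x: invariant]

Only option (D), y/x, is unchanged by the transformation.
The common factor 3 cancels in a ratio of coordinates, while sums, products and sums of squares pick up factors of 3 or 9.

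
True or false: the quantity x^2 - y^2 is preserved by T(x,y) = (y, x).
False

Substitute T(x,y) = (y, x) into the expression and compare with the original.

Original: x^2 - y^2
After applying T: (y)^2 - (x)^2 = -x^2 + y^2

This differs from the original x^2 - y^2 (difference: -2x^2 + 2y^2), so the expression is NOT invariant.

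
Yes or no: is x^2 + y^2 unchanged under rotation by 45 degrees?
Yes

Applying rotation by 45 degrees: x' = x*cos(45 degrees) - y*sin(45 degrees) = sqrt(2)x/2 - sqrt(2)y/2, y' = x*sin(45 degrees) + y*cos(45 degrees) = sqrt(2)x/2 + sqrt(2)y/2

Substituting into x^2 + y^2:
(sqrt(2)x/2 - sqrt(2)y/2)^2 + (sqrt(2)x/2 + sqrt(2)y/2)^2
= x^2 + y^2

This equals the original expression x^2 + y^2, so it IS invariant.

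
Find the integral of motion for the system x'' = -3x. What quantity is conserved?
E = (x')^2 + 3x^2

Multiply the equation by x':
x' * x'' = -3x * x'
The left side is d/dt[(x')^2/2] and the right side is d/dt[-3x^2/2], so
d/dt[(x')^2/2 + 3x^2/2] = 0, i.e. (x')^2/2 + 3x^2/2 = constant.
Multiplying by 2, the integral of motion is E = (x')^2 + 3x^2.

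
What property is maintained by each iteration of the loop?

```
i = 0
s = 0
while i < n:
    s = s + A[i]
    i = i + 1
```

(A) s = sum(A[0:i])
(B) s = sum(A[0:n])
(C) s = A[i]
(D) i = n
A

A loop invariant must hold before the first iteration and be re-established by every execution of the body.

(A) s = sum(A[0:i]): Initially i = 0 and s = 0 = sum of the empty slice A[0:0]. If s = sum(A[0:i]) holds at the top of an iteration, the body sets s to sum(A[0:i]) + A[i] = sum(A[0:i+1]) and then i to i+1, so s = sum(A[0:i]) holds again. At exit i = n, giving s = sum(A[0:n]).

The other options fail:
(B) s = sum(A[0:n]): false before the loop (s = 0, not the full sum) -- it only becomes true at exit.
(C) s = A[i]: after the first iteration s = A[0] but i = 1, so s = A[i] compares s with the wrong element (and fails in general).
(D) i = n: false initially (i = 0); it is the exit condition, not an invariant.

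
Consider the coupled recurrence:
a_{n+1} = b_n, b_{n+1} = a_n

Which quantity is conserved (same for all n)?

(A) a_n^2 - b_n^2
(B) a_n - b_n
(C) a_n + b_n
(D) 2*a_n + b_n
C

Replace a_n by a_{n+1} = b_n and b_n by b_{n+1} = a_n in each option and simplify:
(A) a_n^2 - b_n^2  ->  (b_n)^2 - (a_n)^2 = -a_n^2 + b_n^2   [not conserved]
(B) a_n - b_n  ->  (b_n) - (a_n) = -a_n + b_n   [not conserved]
(C) a_n + b_n  ->  (b_n) + (a_n) = a_n + b_n   [conserved]
(D) 2*a_n + b_n  ->  2*(b_n) + (a_n) = a_n + 2*b_n   [not conserved]

Only (C) a_n + b_n returns to itself after one step, so it is the conserved quantity.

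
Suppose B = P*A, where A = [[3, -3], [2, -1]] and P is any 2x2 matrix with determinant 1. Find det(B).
3

By the multiplicative property of determinants, det(B) = det(P*A) = det(P) * det(A) = det(A),
so the determinant is invariant under multiplication by any determinant-1 matrix; we just need det(A).

det(A) = (3)(-1) - (-3)(2) = -3 - (-6) = 3

Therefore det(B) = 1 * 3 = 3.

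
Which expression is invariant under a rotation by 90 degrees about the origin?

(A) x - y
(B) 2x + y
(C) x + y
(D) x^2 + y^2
D

A rotation by 90 degrees sends (x, y) to (-y, x).
Substitute the transformed coordinates into each option and compare with the original:
(A) x - y  ->  (-y) - (x) = -x - y   [differs from x - y: not invariant]
(B) 2x + y  ->  2(-y) + (x) = x - 2y   [differs from 2x + y: not invariant]
(C) x + y  ->  (-y) + (x) = x - y   [differs from x + y: not invariant]
(D) x^2 + y^2  ->  (-y)^2 + (x)^2 = x^2 + y^2   [equals x^2 + y^2: invariant]

Only option (D), x^2 + y^2, is unchanged by the transformation.
Geometrically, x^2 + y^2 is the squared distance from the origin, which every rotation about the origin preserves.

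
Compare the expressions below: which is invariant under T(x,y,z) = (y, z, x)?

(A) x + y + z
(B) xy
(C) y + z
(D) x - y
A

Apply T(x,y,z) = (y, z, x) to each option, i.e. replace (x, y, z) by the transformed coordinates.
Substitute the transformed coordinates into each option and compare with the original:
(A) x + y + z  ->  (y) + (z) + (x) = x + y + z   [equals x + y + z: invariant]
(B) xy  ->  (y)(z) = yz   [differs from xy: not invariant]
(C) y + z  ->  (z) + (x) = x + z   [differs from y + z: not invariant]
(D) x - y  ->  (y) - (z) = y - z   [differs from x - y: not invariant]

Only option (A), x + y + z, is unchanged by the transformation.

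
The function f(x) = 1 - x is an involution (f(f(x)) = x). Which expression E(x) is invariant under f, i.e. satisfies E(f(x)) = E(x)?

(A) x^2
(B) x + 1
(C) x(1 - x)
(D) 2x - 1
C

Replace x by f(x) = 1 - x in each option and simplify. As a quick numerical cross-check, also compare E(5) with E(f(5)) = E(-4).

(A) x^2  ->  (1 - x)^2 = (x - 1)^2; check: E(5) = 25 but E(-4) = 16.   [not invariant]
(B) x + 1  ->  (1 - x) + 1 = 2 - x; check: E(5) = 6 but E(-4) = -3.   [not invariant]
(C) x(1 - x)  ->  (1 - x)(1 - (1 - x)), which simplifies back to x(1 - x); check: E(5) = -20, E(-4) = -20.   [invariant]
(D) 2x - 1  ->  2(1 - x) - 1 = 1 - 2x; check: E(5) = 9 but E(-4) = -9.   [not invariant]

Only (C) is unchanged. E is symmetric under swapping x with f(x) = 1 - x, which is exactly what an involution does.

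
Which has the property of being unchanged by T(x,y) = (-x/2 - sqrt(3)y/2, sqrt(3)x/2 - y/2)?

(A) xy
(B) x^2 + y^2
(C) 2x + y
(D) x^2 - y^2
B

An expression E(x,y) is invariant under T if E(T(x,y)) = E(x,y). Here T(x,y) = (-x/2 - sqrt(3)y/2, sqrt(3)x/2 - y/2).
Substitute the transformed coordinates into each option and compare with the original:
(A) xy  ->  (-x/2 - sqrt(3)y/2)(sqrt(3)x/2 - y/2) = -sqrt(3)x^2/4 - xy/2 + sqrt(3)y^2/4   [differs from xy: not invariant]
(B) x^2 + y^2  ->  (-x/2 - sqrt(3)y/2)^2 + (sqrt(3)x/2 - y/2)^2 = x^2 + y^2   [equals x^2 + y^2: invariant]
(C) 2x + y  ->  2(-x/2 - sqrt(3)y/2) + (sqrt(3)x/2 - y/2) = -x + sqrt(3)x/2 - sqrt(3)y - y/2   [differs from 2x + y: not invariant]
(D) x^2 - y^2  ->  (-x/2 - sqrt(3)y/2)^2 - (sqrt(3)x/2 - y/2)^2 = -x^2/2 + sqrt(3)xy + y^2/2   [differs from x^2 - y^2: not invariant]

Only option (B), x^2 + y^2, is unchanged by the transformation.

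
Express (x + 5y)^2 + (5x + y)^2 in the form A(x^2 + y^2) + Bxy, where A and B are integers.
26(x^2 + y^2) + 20xy

Expanding: (x + 5y)^2 = x^2 + 10xy + 25y^2
(5x + y)^2 = 25x^2 + 10xy + y^2
Sum = (1+25)(x^2+y^2) + 20xy = 26(x^2 + y^2) + 20xy
This is symmetric in x and y.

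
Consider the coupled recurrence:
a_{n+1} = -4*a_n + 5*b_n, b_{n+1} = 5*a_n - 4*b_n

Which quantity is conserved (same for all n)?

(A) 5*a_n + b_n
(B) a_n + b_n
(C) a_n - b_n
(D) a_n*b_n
B

Replace a_n by a_{n+1} = -4*a_n + 5*b_n and b_n by b_{n+1} = 5*a_n - 4*b_n in each option and simplify:
(A) 5*a_n + b_n  ->  5*(-4*a_n + 5*b_n) + (5*a_n - 4*b_n) = -15*a_n + 21*b_n   [not conserved]
(B) a_n + b_n  ->  (-4*a_n + 5*b_n) + (5*a_n - 4*b_n) = a_n + b_n   [conserved]
(C) a_n - b_n  ->  (-4*a_n + 5*b_n) - (5*a_n - 4*b_n) = -9*a_n + 9*b_n   [not conserved]
(D) a_n*b_n  ->  (-4*a_n + 5*b_n)*(5*a_n - 4*b_n) = -20*a_n^2 + 41*a_n*b_n - 20*b_n^2   [not conserved]

Only (B) a_n + b_n returns to itself after one step, so it is the conserved quantity.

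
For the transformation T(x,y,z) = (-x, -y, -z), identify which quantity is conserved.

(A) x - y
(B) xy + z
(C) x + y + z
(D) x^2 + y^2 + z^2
D

Apply T(x,y,z) = (-x, -y, -z) to each option, i.e. replace (x, y, z) by the transformed coordinates.
Substitute the transformed coordinates into each option and compare with the original:
(A) x - y  ->  (-x) - (-y) = -x + y   [differs from x - y: not invariant]
(B) xy + z  ->  (-x)(-y) + (-z) = xy - z   [differs from xy + z: not invariant]
(C) x + y + z  ->  (-x) + (-y) + (-z) = -x - y - z   [differs from x + y + z: not invariant]
(D) x^2 + y^2 + z^2  ->  (-x)^2 + (-y)^2 + (-z)^2 = x^2 + y^2 + z^2   [equals x^2 + y^2 + z^2: invariant]

Only option (D), x^2 + y^2 + z^2, is unchanged by the transformation.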